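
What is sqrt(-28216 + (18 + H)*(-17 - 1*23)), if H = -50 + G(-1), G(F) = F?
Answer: 164*I ≈ 164.0*I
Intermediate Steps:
H = -51 (H = -50 - 1 = -51)
sqrt(-28216 + (18 + H)*(-17 - 1*23)) = sqrt(-28216 + (18 - 51)*(-17 - 1*23)) = sqrt(-28216 - 33*(-17 - 23)) = sqrt(-28216 - 33*(-40)) = sqrt(-28216 + 1320) = sqrt(-26896) = 164*I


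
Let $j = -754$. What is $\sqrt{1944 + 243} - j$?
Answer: $754 + 27 \sqrt{3} \approx 800.77$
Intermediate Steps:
$\sqrt{1944 + 243} - j = \sqrt{1944 + 243} - -754 = \sqrt{2187} + 754 = 27 \sqrt{3} + 754 = 754 + 27 \sqrt{3}$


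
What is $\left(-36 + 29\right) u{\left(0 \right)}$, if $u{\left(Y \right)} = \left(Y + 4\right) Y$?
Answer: $0$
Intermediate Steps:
$u{\left(Y \right)} = Y \left(4 + Y\right)$ ($u{\left(Y \right)} = \left(4 + Y\right) Y = Y \left(4 + Y\right)$)
$\left(-36 + 29\right) u{\left(0 \right)} = \left(-36 + 29\right) 0 \left(4 + 0\right) = - 7 \cdot 0 \cdot 4 = \left(-7\right) 0 = 0$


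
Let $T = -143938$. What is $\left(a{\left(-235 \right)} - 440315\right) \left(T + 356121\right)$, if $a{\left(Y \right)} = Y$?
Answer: $-93477220650$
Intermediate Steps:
$\left(a{\left(-235 \right)} - 440315\right) \left(T + 356121\right) = \left(-235 - 440315\right) \left(-143938 + 356121\right) = \left(-440550\right) 212183 = -93477220650$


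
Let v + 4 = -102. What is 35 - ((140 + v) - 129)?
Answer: 130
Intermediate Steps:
v = -106 (v = -4 - 102 = -106)
35 - ((140 + v) - 129) = 35 - ((140 - 106) - 129) = 35 - (34 - 129) = 35 - 1*(-95) = 35 + 95 = 130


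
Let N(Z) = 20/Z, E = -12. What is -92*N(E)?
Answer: 460/3 ≈ 153.33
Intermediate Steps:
-92*N(E) = -1840/(-12) = -1840*(-1)/12 = -92*(-5/3) = 460/3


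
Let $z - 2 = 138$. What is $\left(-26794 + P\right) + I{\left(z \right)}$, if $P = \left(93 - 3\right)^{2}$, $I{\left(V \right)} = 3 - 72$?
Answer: $-18763$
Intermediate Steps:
$z = 140$ ($z = 2 + 138 = 140$)
$I{\left(V \right)} = -69$
$P = 8100$ ($P = 90^{2} = 8100$)
$\left(-26794 + P\right) + I{\left(z \right)} = \left(-26794 + 8100\right) - 69 = -18694 - 69 = -18763$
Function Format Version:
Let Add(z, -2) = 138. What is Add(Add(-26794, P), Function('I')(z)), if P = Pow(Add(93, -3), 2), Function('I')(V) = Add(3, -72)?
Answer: -18763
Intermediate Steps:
z = 140 (z = Add(2, 138) = 140)
Function('I')(V) = -69
P = 8100 (P = Pow(90, 2) = 8100)
Add(Add(-26794, P), Function('I')(z)) = Add(Add(-26794, 8100), -69) = Add(-18694, -69) = -18763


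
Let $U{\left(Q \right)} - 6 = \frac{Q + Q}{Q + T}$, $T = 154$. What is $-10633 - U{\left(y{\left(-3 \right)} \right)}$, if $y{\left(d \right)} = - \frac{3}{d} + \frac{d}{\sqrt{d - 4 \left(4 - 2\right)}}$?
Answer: $\frac{- 31923 \sqrt{11} + 18139517 i}{- 1705 i + 3 \sqrt{11}} \approx -10639.0 - 0.011596 i$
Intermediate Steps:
$y{\left(d \right)} = - \frac{3}{d} + \frac{d}{\sqrt{-8 + d}}$ ($y{\left(d \right)} = - \frac{3}{d} + \frac{d}{\sqrt{d - 8}} = - \frac{3}{d} + \frac{d}{\sqrt{-8 + d}}$)
$U{\left(Q \right)} = 6 + \frac{2 Q}{154 + Q}$ ($U{\left(Q \right)} = 6 + \frac{Q + Q}{Q + 154} = 6 + \frac{2 Q}{154 + Q}$)
$-10633 - U{\left(y{\left(-3 \right)} \right)} = -10633 - \frac{4 \left(231 + 2 \left(- \frac{3}{-3} - \frac{3}{\sqrt{-8 - 3}}\right)\right)}{154 - \left(-1 + \frac{3}{\sqrt{-8 - 3}}\right)} = -10633 - \frac{4 \left(231 + 2 \left(\left(-3\right) \left(- \frac{1}{3}\right) - \frac{3}{i \sqrt{11}}\right)\right)}{154 - \left(-1 + \frac{3}{i \sqrt{11}}\right)} = -10633 - \frac{4 \left(231 + 2 \left(1 - 3 \left(- \frac{i \sqrt{11}}{11}\right)\right)\right)}{154 + \left(1 - 3 \left(- \frac{i \sqrt{11}}{11}\right)\right)} = -10633 - \frac{4 \left(231 + 2 \left(1 + \frac{3 i \sqrt{11}}{11}\right)\right)}{154 + \left(1 + \frac{3 i \sqrt{11}}{11}\right)} = -10633 - \frac{4 \left(231 + \left(2 + \frac{6 i \sqrt{11}}{11}\right)\right)}{155 + \frac{3 i \sqrt{11}}{11}} = -10633 - \frac{4 \left(233 + \frac{6 i \sqrt{11}}{11}\right)}{155 + \frac{3 i \sqrt{11}}{11}}$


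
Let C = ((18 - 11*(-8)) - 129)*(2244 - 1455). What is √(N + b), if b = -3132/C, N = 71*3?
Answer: √7800070569/6049 ≈ 14.600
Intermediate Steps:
N = 213
C = -18147 (C = ((18 + 88) - 129)*789 = (106 - 129)*789 = -23*789 = -18147)
b = 1044/6049 (b = -3132/(-18147) = -3132*(-1/18147) = 1044/6049 ≈ 0.17259)
√(N + b) = √(213 + 1044/6049) = √(1289481/6049) = √7800070569/6049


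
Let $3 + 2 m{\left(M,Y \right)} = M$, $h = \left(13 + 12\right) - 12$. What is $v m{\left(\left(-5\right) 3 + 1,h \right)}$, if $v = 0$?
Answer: $0$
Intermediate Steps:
$h = 13$ ($h = 25 - 12 = 13$)
$m{\left(M,Y \right)} = - \frac{3}{2} + \frac{M}{2}$
$v m{\left(\left(-5\right) 3 + 1,h \right)} = 0 \left(- \frac{3}{2} + \frac{\left(-5\right) 3 + 1}{2}\right) = 0 \left(- \frac{3}{2} + \frac{-15 + 1}{2}\right) = 0 \left(- \frac{3}{2} + \frac{1}{2} \left(-14\right)\right) = 0 \left(- \frac{3}{2} - 7\right) = 0 \left(- \frac{17}{2}\right) = 0$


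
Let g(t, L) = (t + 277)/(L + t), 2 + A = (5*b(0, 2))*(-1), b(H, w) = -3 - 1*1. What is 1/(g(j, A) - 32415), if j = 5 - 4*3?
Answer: -11/356295 ≈ -3.0873e-5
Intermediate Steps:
b(H, w) = -4 (b(H, w) = -3 - 1 = -4)
j = -7 (j = 5 - 12 = -7)
A = 18 (A = -2 + (5*(-4))*(-1) = -2 - 20*(-1) = -2 + 20 = 18)
g(t, L) = (277 + t)/(L + t)
1/(g(j, A) - 32415) = 1/((277 - 7)/(18 - 7) - 32415) = 1/(270/11 - 32415) = 1/(-356295/11) = -11/356295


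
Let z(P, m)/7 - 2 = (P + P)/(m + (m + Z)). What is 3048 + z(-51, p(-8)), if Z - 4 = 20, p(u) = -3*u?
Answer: 36625/12 ≈ 3052.1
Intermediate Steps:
Z = 24 (Z = 4 + 20 = 24)
z(P, m) = 14 + 14*P/(24 + 2*m) (z(P, m) = 14 + 7*((P + P)/(m + (m + 24))) = 14 + 7*((2*P)/(m + (24 + m))) = 14 + 7*((2*P)/(24 + 2*m)) = 14 + 7*(2*P/(24 + 2*m)) = 14 + 14*P/(24 + 2*m))
3048 + z(-51, p(-8)) = 3048 + 7*(24 - 51 + 2*(-3*(-8)))/(12 - 3*(-8)) = 3048 + 7*(24 - 51 + 2*24)/(12 + 24) = 3048 + 7*(24 - 51 + 48)/36 = 3048 + 7*(1/36)*21 = 3048 + 49/12 = 36625/12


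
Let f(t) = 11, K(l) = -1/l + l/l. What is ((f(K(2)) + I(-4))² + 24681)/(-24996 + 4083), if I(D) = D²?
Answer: -8470/6971 ≈ -1.2150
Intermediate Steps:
K(l) = 1 - 1/l (K(l) = -1/l + 1 = 1 - 1/l)
((f(K(2)) + I(-4))² + 24681)/(-24996 + 4083) = ((11 + (-4)²)² + 24681)/(-24996 + 4083) = ((11 + 16)² + 24681)/(-20913) = (27² + 24681)*(-1/20913) = (729 + 24681)*(-1/20913) = 25410*(-1/20913) = -8470/6971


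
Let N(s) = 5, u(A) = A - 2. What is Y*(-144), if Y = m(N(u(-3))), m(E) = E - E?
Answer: 0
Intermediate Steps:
u(A) = -2 + A
m(E) = 0
Y = 0
Y*(-144) = 0*(-144) = 0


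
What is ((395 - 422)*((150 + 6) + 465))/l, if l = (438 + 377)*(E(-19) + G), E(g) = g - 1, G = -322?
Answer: 1863/30970 ≈ 0.060155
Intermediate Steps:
E(g) = -1 + g
l = -278730 (l = (438 + 377)*((-1 - 19) - 322) = 815*(-20 - 322) = 815*(-342) = -278730)
((395 - 422)*((150 + 6) + 465))/l = ((395 - 422)*((150 + 6) + 465))/(-278730) = -27*(156 + 465)*(-1/278730) = -27*621*(-1/278730) = -16767*(-1/278730) = 1863/30970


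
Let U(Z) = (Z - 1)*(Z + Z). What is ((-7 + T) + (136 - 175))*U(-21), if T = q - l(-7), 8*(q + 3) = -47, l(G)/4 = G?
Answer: -49665/2 ≈ -24833.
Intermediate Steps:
l(G) = 4*G
q = -71/8 (q = -3 + (1/8)*(-47) = -3 - 47/8 = -71/8 ≈ -8.8750)
T = 153/8 (T = -71/8 - 4*(-7) = -71/8 - 1*(-28) = -71/8 + 28 = 153/8 ≈ 19.125)
U(Z) = 2*Z*(-1 + Z) (U(Z) = (-1 + Z)*(2*Z) = 2*Z*(-1 + Z))
((-7 + T) + (136 - 175))*U(-21) = ((-7 + 153/8) + (136 - 175))*(2*(-21)*(-1 - 21)) = (97/8 - 39)*(2*(-21)*(-22)) = -215/8*924 = -49665/2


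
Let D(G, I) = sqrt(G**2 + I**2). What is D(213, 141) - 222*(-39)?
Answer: 8658 + 15*sqrt(290) ≈ 8913.4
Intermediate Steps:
D(213, 141) - 222*(-39) = sqrt(213**2 + 141**2) - 222*(-39) = sqrt(45369 + 19881) - 1*(-8658) = sqrt(65250) + 8658 = 15*sqrt(290) + 8658 = 8658 + 15*sqrt(290)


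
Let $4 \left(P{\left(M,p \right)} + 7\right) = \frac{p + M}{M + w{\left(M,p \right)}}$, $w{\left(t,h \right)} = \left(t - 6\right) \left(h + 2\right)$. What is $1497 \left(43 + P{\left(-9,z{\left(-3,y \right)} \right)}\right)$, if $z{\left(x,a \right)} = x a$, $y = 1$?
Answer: $\frac{106287}{2} \approx 53144.0$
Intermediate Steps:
$w{\left(t,h \right)} = \left(-6 + t\right) \left(2 + h\right)$
$z{\left(x,a \right)} = a x$
$P{\left(M,p \right)} = -7 + \frac{M + p}{4 \left(-12 - 6 p + 3 M + M p\right)}$ ($P{\left(M,p \right)} = -7 + \frac{\left(p + M\right) \frac{1}{M + \left(-12 - 6 p + 2 M + p M\right)}}{4} = -7 + \frac{\left(M + p\right) \frac{1}{M + \left(-12 - 6 p + 2 M + M p\right)}}{4} = -7 + \frac{\left(M + p\right) \frac{1}{-12 - 6 p + 3 M + M p}}{4} = -7 + \frac{\frac{1}{-12 - 6 p + 3 M + M p} \left(M + p\right)}{4} = -7 + \frac{M + p}{4 \left(-12 - 6 p + 3 M + M p\right)}$)
$1497 \left(43 + P{\left(-9,z{\left(-3,y \right)} \right)}\right) = 1497 \left(43 + \frac{336 - -747 + 169 \cdot 1 \left(-3\right) - - 252 \cdot 1 \left(-3\right)}{4 \left(-12 - 6 \cdot 1 \left(-3\right) + 3 \left(-9\right) - 9 \cdot 1 \left(-3\right)\right)}\right) = 1497 \left(43 + \frac{336 + 747 + 169 \left(-3\right) - \left(-252\right) \left(-3\right)}{4 \left(-12 - -18 - 27 - -27\right)}\right) = 1497 \left(43 + \frac{336 + 747 - 507 - 756}{4 \left(-12 + 18 - 27 + 27\right)}\right) = 1497 \left(43 + \frac{1}{4} \cdot \frac{1}{6} \left(-180\right)\right) = 1497 \left(43 - \frac{15}{2}\right) = 1497 \cdot \frac{71}{2} = \frac{106287}{2}$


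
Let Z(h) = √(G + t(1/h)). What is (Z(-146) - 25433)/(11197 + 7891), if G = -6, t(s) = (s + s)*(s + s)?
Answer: -25433/19088 + I*√31973/1393424 ≈ -1.3324 + 0.00012832*I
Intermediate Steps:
t(s) = 4*s² (t(s) = (2*s)*(2*s) = 4*s²)
Z(h) = √(-6 + 4/h²) (Z(h) = √(-6 + 4*(1/h)²) = √(-6 + 4/h²))
(Z(-146) - 25433)/(11197 + 7891) = (√(-6 + 4/(-146)²) - 25433)/(11197 + 7891) = (√(-6 + 4*(1/21316)) - 25433)/19088 = (√(-6 + 1/5329) - 25433)*(1/19088) = (√(-31973/5329) - 25433)*(1/19088) = (I*√31973/73 - 25433)*(1/19088) = (-25433 + I*√31973/73)*(1/19088) = -25433/19088 + I*√31973/1393424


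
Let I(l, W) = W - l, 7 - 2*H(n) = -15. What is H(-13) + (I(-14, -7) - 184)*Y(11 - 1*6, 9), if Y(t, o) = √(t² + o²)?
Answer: 11 - 177*√106 ≈ -1811.3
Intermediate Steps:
H(n) = 11 (H(n) = 7/2 - ½*(-15) = 7/2 + 15/2 = 11)
Y(t, o) = √(o² + t²)
H(-13) + (I(-14, -7) - 184)*Y(11 - 1*6, 9) = 11 + ((-7 - 1*(-14)) - 184)*√(9² + (11 - 1*6)²) = 11 + ((-7 + 14) - 184)*√(81 + (11 - 6)²) = 11 + (7 - 184)*√(81 + 5²) = 11 - 177*√(81 + 25) = 11 - 177*√106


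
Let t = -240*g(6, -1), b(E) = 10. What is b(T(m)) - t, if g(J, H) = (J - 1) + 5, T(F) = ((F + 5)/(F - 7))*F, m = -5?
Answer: 2410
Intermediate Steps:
T(F) = F*(5 + F)/(-7 + F) (T(F) = ((5 + F)/(-7 + F))*F = F*(5 + F)/(-7 + F))
g(J, H) = 4 + J (g(J, H) = (-1 + J) + 5 = 4 + J)
t = -2400 (t = -240*(4 + 6) = -240*10 = -2400)
b(T(m)) - t = 10 - 1*(-2400) = 10 + 2400 = 2410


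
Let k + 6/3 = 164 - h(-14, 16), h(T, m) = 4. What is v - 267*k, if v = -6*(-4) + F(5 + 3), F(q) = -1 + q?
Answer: -42155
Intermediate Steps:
k = 158 (k = -2 + (164 - 1*4) = -2 + (164 - 4) = -2 + 160 = 158)
v = 31 (v = -6*(-4) + (-1 + (5 + 3)) = 24 + (-1 + 8) = 24 + 7 = 31)
v - 267*k = 31 - 267*158 = 31 - 42186 = -42155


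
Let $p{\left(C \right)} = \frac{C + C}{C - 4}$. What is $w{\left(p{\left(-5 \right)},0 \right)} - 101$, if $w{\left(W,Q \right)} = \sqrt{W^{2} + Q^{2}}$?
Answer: $- \frac{899}{9} \approx -99.889$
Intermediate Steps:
$p{\left(C \right)} = \frac{2 C}{-4 + C}$
$w{\left(W,Q \right)} = \sqrt{Q^{2} + W^{2}}$
$w{\left(p{\left(-5 \right)},0 \right)} - 101 = \sqrt{0^{2} + \left(2 \left(-5\right) \frac{1}{-4 - 5}\right)^{2}} - 101 = \sqrt{0 + \left(2 \left(-5\right) \frac{1}{-9}\right)^{2}} - 101 = \sqrt{0 + \left(2 \left(-5\right) \left(- \frac{1}{9}\right)\right)^{2}} - 101 = \sqrt{0 + \left(\frac{10}{9}\right)^{2}} - 101 = \sqrt{0 + \frac{100}{81}} - 101 = \sqrt{\frac{100}{81}} - 101 = \frac{10}{9} - 101 = - \frac{899}{9}$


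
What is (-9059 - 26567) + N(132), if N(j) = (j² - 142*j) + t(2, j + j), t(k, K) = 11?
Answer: -36935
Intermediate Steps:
N(j) = 11 + j² - 142*j (N(j) = (j² - 142*j) + 11 = 11 + j² - 142*j)
(-9059 - 26567) + N(132) = (-9059 - 26567) + (11 + 132² - 142*132) = -35626 + (11 + 17424 - 18744) = -35626 - 1309 = -36935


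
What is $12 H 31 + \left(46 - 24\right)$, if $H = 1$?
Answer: $394$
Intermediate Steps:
$12 H 31 + \left(46 - 24\right) = 12 \cdot 1 \cdot 31 + \left(46 - 24\right) = 12 \cdot 31 + 22 = 372 + 22 = 394$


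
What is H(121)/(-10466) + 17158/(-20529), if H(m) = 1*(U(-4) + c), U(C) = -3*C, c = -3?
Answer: -179760389/214856514 ≈ -0.83665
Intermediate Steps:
H(m) = 9 (H(m) = 1*(-3*(-4) - 3) = 1*(12 - 3) = 1*9 = 9)
H(121)/(-10466) + 17158/(-20529) = 9/(-10466) + 17158/(-20529) = 9*(-1/10466) + 17158*(-1/20529) = -9/10466 - 17158/20529 = -179760389/214856514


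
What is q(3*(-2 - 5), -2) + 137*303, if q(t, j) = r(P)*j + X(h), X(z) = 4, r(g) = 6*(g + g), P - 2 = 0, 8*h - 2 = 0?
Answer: 41467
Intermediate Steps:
h = ¼ (h = ¼ + (⅛)*0 = ¼ + 0 = ¼ ≈ 0.25000)
P = 2 (P = 2 + 0 = 2)
r(g) = 12*g (r(g) = 6*(2*g) = 12*g)
q(t, j) = 4 + 24*j (q(t, j) = (12*2)*j + 4 = 24*j + 4 = 4 + 24*j)
q(3*(-2 - 5), -2) + 137*303 = (4 + 24*(-2)) + 137*303 = (4 - 48) + 41511 = -44 + 41511 = 41467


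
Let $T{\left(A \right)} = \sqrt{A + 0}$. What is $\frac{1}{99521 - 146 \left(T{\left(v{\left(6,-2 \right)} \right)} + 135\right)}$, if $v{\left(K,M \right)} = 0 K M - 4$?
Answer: $\frac{79811}{6369880985} + \frac{292 i}{6369880985} \approx 1.2529 \cdot 10^{-5} + 4.5841 \cdot 10^{-8} i$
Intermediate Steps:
$v{\left(K,M \right)} = -4$ ($v{\left(K,M \right)} = 0 M - 4 = 0 - 4 = -4$)
$T{\left(A \right)} = \sqrt{A}$
$\frac{1}{99521 - 146 \left(T{\left(v{\left(6,-2 \right)} \right)} + 135\right)} = \frac{1}{99521 - 146 \left(\sqrt{-4} + 135\right)} = \frac{1}{99521 - 146 \left(2 i + 135\right)} = \frac{1}{99521 - 146 \left(135 + 2 i\right)} = \frac{1}{99521 - \left(19710 + 292 i\right)} = \frac{1}{79811 - 292 i} = \frac{79811 + 292 i}{6369880985}$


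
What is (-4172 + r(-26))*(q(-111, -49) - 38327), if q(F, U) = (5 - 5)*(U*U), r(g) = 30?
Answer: 158750434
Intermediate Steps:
q(F, U) = 0 (q(F, U) = 0*U**2 = 0)
(-4172 + r(-26))*(q(-111, -49) - 38327) = (-4172 + 30)*(0 - 38327) = -4142*(-38327) = 158750434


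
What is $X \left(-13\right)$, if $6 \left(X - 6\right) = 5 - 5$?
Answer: $-78$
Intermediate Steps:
$X = 6$ ($X = 6 + \frac{5 - 5}{6} = 6 + \frac{1}{6} \cdot 0 = 6 + 0 = 6$)
$X \left(-13\right) = 6 \left(-13\right) = -78$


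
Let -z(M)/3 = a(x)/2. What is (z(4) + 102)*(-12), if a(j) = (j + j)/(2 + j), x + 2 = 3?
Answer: -1212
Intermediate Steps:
x = 1 (x = -2 + 3 = 1)
a(j) = 2*j/(2 + j) (a(j) = (2*j)/(2 + j) = 2*j/(2 + j))
z(M) = -1 (z(M) = -3*2*1/(2 + 1)/2 = -3*2*1/3/2 = -3*2*1*(1/3)/2 = -2/2 = -3*1/3 = -1)
(z(4) + 102)*(-12) = (-1 + 102)*(-12) = 101*(-12) = -1212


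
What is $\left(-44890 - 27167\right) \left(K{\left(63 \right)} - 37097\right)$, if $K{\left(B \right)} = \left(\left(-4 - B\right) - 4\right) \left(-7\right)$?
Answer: $2637286200$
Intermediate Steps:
$K{\left(B \right)} = 56 + 7 B$ ($K{\left(B \right)} = \left(-8 - B\right) \left(-7\right) = 56 + 7 B$)
$\left(-44890 - 27167\right) \left(K{\left(63 \right)} - 37097\right) = \left(-44890 - 27167\right) \left(\left(56 + 7 \cdot 63\right) - 37097\right) = - 72057 \left(\left(56 + 441\right) - 37097\right) = - 72057 \left(497 - 37097\right) = \left(-72057\right) \left(-36600\right) = 2637286200$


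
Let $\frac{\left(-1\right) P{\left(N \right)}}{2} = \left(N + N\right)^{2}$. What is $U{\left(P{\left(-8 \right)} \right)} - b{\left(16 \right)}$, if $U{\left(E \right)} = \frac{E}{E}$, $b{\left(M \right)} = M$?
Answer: $-15$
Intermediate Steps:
$P{\left(N \right)} = - 8 N^{2}$ ($P{\left(N \right)} = - 2 \left(N + N\right)^{2} = - 2 \left(2 N\right)^{2} = - 2 \cdot 4 N^{2} = - 8 N^{2}$)
$U{\left(E \right)} = 1$
$U{\left(P{\left(-8 \right)} \right)} - b{\left(16 \right)} = 1 - 16 = -15$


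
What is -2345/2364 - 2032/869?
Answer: -6841453/2054316 ≈ -3.3303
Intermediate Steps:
-2345/2364 - 2032/869 = -6841453/2054316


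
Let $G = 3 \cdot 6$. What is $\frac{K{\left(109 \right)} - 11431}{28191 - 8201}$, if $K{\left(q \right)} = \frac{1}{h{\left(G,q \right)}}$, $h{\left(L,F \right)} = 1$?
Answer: $- \frac{1143}{1999} \approx -0.57179$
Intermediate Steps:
$G = 18$
$K{\left(q \right)} = 1$ ($K{\left(q \right)} = 1^{-1} = 1$)
$\frac{K{\left(109 \right)} - 11431}{28191 - 8201} = \frac{1 - 11431}{28191 - 8201} = - \frac{11430}{19990} = \left(-11430\right) \frac{1}{19990} = - \frac{1143}{1999}$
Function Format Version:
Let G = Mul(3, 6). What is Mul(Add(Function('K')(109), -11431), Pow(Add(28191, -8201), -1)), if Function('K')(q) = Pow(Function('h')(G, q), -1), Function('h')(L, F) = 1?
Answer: Rational(-1143, 1999) ≈ -0.57179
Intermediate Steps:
G = 18
Function('K')(q) = 1 (Function('K')(q) = Pow(1, -1) = 1)
Mul(Add(Function('K')(109), -11431), Pow(Add(28191, -8201), -1)) = Mul(Add(1, -11431), Pow(Add(28191, -8201), -1)) = Mul(-11430, Pow(19990, -1)) = Mul(-11430, Rational(1, 19990)) = Rational(-1143, 1999)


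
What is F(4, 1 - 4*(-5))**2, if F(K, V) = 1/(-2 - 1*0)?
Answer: 1/4 ≈ 0.25000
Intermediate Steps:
F(K, V) = -1/2 (F(K, V) = 1/(-2 + 0) = 1/(-2) = -1/2)
F(4, 1 - 4*(-5))**2 = (-1/2)**2 = 1/4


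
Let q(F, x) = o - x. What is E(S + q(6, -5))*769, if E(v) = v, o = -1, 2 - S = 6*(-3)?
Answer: 18456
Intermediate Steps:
S = 20 (S = 2 - 6*(-3) = 2 - 1*(-18) = 2 + 18 = 20)
q(F, x) = -1 - x
E(S + q(6, -5))*769 = (20 + (-1 - 1*(-5)))*769 = (20 + (-1 + 5))*769 = (20 + 4)*769 = 24*769 = 18456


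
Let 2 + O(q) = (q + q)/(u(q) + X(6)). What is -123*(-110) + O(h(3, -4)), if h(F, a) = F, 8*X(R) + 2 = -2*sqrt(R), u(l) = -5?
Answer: 1961392/145 + 8*sqrt(6)/145 ≈ 13527.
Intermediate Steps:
X(R) = -1/4 - sqrt(R)/4 (X(R) = -1/4 + (-2*sqrt(R))/8 = -1/4 - sqrt(R)/4)
O(q) = -2 + 2*q/(-21/4 - sqrt(6)/4) (O(q) = -2 + (q + q)/(-5 + (-1/4 - sqrt(6)/4)) = -2 + (2*q)/(-21/4 - sqrt(6)/4) = -2 + 2*q/(-21/4 - sqrt(6)/4))
-123*(-110) + O(h(3, -4)) = -123*(-110) + (-2 - 56/145*3 + (8/435)*3*sqrt(6)) = 13530 + (-2 - 168/145 + 8*sqrt(6)/145) = 13530 + (-458/145 + 8*sqrt(6)/145) = 1961392/145 + 8*sqrt(6)/145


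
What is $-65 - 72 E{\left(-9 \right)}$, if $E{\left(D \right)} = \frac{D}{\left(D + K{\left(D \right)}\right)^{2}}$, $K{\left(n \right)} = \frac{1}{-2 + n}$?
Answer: $- \frac{71449}{1250} \approx -57.159$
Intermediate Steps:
$E{\left(D \right)} = \frac{D}{\left(D + \frac{1}{-2 + D}\right)^{2}}$
$-65 - 72 E{\left(-9 \right)} = -65 - 72 \left(- \frac{9 \left(-2 - 9\right)^{2}}{\left(1 - 9 \left(-2 - 9\right)\right)^{2}}\right) = -65 - 72 \left(- \frac{9 \left(-11\right)^{2}}{\left(1 - -99\right)^{2}}\right) = -65 - 72 \left(\left(-9\right) \frac{1}{\left(1 + 99\right)^{2}} \cdot 121\right) = -65 - 72 \left(\left(-9\right) \frac{1}{10000} \cdot 121\right) = -65 - - \frac{9801}{1250} = -65 + \frac{9801}{1250} = - \frac{71449}{1250}$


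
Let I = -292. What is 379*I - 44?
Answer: -110712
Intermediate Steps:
379*I - 44 = 379*(-292) - 44 = -110668 - 44 = -110712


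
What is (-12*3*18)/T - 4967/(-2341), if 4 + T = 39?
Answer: -1343123/81935 ≈ -16.393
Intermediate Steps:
T = 35 (T = -4 + 39 = 35)
(-12*3*18)/T - 4967/(-2341) = (-12*3*18)/35 - 4967/(-2341) = -36*18*(1/35) - 4967*(-1/2341) = -648*1/35 + 4967/2341 = -648/35 + 4967/2341 = -1343123/81935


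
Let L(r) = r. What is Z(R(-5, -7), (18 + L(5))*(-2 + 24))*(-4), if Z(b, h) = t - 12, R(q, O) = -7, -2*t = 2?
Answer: 52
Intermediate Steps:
t = -1 (t = -1/2*2 = -1)
Z(b, h) = -13 (Z(b, h) = -1 - 12 = -13)
Z(R(-5, -7), (18 + L(5))*(-2 + 24))*(-4) = -13*(-4) = 52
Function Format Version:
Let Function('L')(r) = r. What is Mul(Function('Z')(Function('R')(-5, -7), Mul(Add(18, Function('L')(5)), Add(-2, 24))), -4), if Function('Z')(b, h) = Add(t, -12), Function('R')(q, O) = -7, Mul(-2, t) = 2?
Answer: 52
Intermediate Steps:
t = -1 (t = Mul(Rational(-1, 2), 2) = -1)
Function('Z')(b, h) = -13 (Function('Z')(b, h) = Add(-1, -12) = -13)
Mul(Function('Z')(Function('R')(-5, -7), Mul(Add(18, Function('L')(5)), Add(-2, 24))), -4) = Mul(-13, -4) = 52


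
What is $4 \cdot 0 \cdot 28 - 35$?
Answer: $-35$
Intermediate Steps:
$4 \cdot 0 \cdot 28 - 35 = 0 \cdot 28 - 35 = 0 - 35 = -35$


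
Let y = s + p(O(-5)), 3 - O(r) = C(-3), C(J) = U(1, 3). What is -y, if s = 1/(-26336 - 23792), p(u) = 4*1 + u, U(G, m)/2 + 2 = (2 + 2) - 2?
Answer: -350895/50128 ≈ -7.0000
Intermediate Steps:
U(G, m) = 0 (U(G, m) = -4 + 2*((2 + 2) - 2) = -4 + 2*(4 - 2) = -4 + 2*2 = -4 + 4 = 0)
C(J) = 0
O(r) = 3 (O(r) = 3 - 1*0 = 3 + 0 = 3)
p(u) = 4 + u
s = -1/50128 (s = 1/(-50128) = -1/50128 ≈ -1.9949e-5)
y = 350895/50128 (y = -1/50128 + (4 + 3) = -1/50128 + 7 = 350895/50128 ≈ 7.0000)
-y = -1*350895/50128 = -350895/50128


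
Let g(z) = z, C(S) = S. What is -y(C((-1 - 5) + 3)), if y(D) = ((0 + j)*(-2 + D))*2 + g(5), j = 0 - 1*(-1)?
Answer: 5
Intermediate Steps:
j = 1 (j = 0 + 1 = 1)
y(D) = 1 + 2*D (y(D) = ((0 + 1)*(-2 + D))*2 + 5 = (1*(-2 + D))*2 + 5 = (-2 + D)*2 + 5 = (-4 + 2*D) + 5 = 1 + 2*D)
-y(C((-1 - 5) + 3)) = -(1 + 2*((-1 - 5) + 3)) = -(1 + 2*(-6 + 3)) = -(1 + 2*(-3)) = -(1 - 6) = -1*(-5) = 5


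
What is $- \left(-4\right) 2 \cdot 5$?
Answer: $40$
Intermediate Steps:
$- \left(-4\right) 2 \cdot 5 = - \left(-8\right) 5 = \left(-1\right) \left(-40\right) = 40$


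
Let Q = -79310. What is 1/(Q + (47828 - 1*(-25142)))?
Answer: -1/6340 ≈ -0.00015773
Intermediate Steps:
1/(Q + (47828 - 1*(-25142))) = 1/(-79310 + (47828 - 1*(-25142))) = 1/(-79310 + (47828 + 25142)) = 1/(-79310 + 72970) = 1/(-6340) = -1/6340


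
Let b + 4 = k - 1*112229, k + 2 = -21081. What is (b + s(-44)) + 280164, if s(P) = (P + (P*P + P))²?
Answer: 3561952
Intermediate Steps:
k = -21083 (k = -2 - 21081 = -21083)
b = -133316 (b = -4 + (-21083 - 1*112229) = -4 + (-21083 - 112229) = -4 - 133312 = -133316)
s(P) = (P² + 2*P)² (s(P) = (P + (P² + P))² = (P + (P + P²))² = (P² + 2*P)²)
(b + s(-44)) + 280164 = (-133316 + (-44)²*(2 - 44)²) + 280164 = (-133316 + 1936*(-42)²) + 280164 = (-133316 + 1936*1764) + 280164 = (-133316 + 3415104) + 280164 = 3281788 + 280164 = 3561952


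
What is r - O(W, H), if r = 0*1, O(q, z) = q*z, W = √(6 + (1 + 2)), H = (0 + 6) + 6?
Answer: -36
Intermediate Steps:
H = 12 (H = 6 + 6 = 12)
W = 3 (W = √(6 + 3) = √9 = 3)
r = 0
r - O(W, H) = 0 - 3*12 = 0 - 1*36 = 0 - 36 = -36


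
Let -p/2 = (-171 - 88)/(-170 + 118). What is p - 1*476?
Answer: -12635/26 ≈ -485.96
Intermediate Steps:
p = -259/26 (p = -2*(-171 - 88)/(-170 + 118) = -(-518)/(-52) = -(-518)*(-1)/52 = -2*259/52 = -259/26 ≈ -9.9615)
p - 1*476 = -259/26 - 1*476 = -259/26 - 476 = -12635/26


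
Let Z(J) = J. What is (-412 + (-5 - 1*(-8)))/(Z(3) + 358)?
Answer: -409/361 ≈ -1.1330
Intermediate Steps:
(-412 + (-5 - 1*(-8)))/(Z(3) + 358) = (-412 + (-5 - 1*(-8)))/(3 + 358) = (-412 + (-5 + 8))/361 = (-412 + 3)*(1/361) = -409*1/361 = -409/361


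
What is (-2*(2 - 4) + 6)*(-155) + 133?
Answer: -1417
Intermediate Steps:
(-2*(2 - 4) + 6)*(-155) + 133 = (-2*(-2) + 6)*(-155) + 133 = (4 + 6)*(-155) + 133 = 10*(-155) + 133 = -1550 + 133 = -1417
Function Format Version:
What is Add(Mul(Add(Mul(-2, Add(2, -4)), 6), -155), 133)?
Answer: -1417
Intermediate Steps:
Add(Mul(Add(Mul(-2, Add(2, -4)), 6), -155), 133) = Add(Mul(Add(Mul(-2, -2), 6), -155), 133) = Add(Mul(Add(4, 6), -155), 133) = Add(Mul(10, -155), 133) = Add(-1550, 133) = -1417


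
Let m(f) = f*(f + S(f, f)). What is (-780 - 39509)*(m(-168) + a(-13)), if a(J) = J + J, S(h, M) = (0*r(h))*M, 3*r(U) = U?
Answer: -1136069222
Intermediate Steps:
r(U) = U/3
S(h, M) = 0 (S(h, M) = (0*(h/3))*M = 0*M = 0)
a(J) = 2*J
m(f) = f² (m(f) = f*(f + 0) = f*f = f²)
(-780 - 39509)*(m(-168) + a(-13)) = (-780 - 39509)*((-168)² + 2*(-13)) = -40289*(28224 - 26) = -40289*28198 = -1136069222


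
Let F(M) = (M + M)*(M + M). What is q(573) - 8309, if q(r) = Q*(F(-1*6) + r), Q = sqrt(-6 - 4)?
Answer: -8309 + 717*I*sqrt(10) ≈ -8309.0 + 2267.4*I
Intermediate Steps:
Q = I*sqrt(10) (Q = sqrt(-10) = I*sqrt(10) ≈ 3.1623*I)
F(M) = 4*M**2 (F(M) = (2*M)*(2*M) = 4*M**2)
q(r) = I*sqrt(10)*(144 + r) (q(r) = (I*sqrt(10))*(4*(-1*6)**2 + r) = (I*sqrt(10))*(4*(-6)**2 + r) = (I*sqrt(10))*(4*36 + r) = (I*sqrt(10))*(144 + r) = I*sqrt(10)*(144 + r))
q(573) - 8309 = I*sqrt(10)*(144 + 573) - 8309 = I*sqrt(10)*717 - 8309 = 717*I*sqrt(10) - 8309 = -8309 + 717*I*sqrt(10)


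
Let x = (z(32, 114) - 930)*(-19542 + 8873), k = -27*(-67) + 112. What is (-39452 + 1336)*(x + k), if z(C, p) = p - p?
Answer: -378266652556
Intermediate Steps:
z(C, p) = 0
k = 1921 (k = 1809 + 112 = 1921)
x = 9922170 (x = (0 - 930)*(-19542 + 8873) = -930*(-10669) = 9922170)
(-39452 + 1336)*(x + k) = (-39452 + 1336)*(9922170 + 1921) = -38116*9924091 = -378266652556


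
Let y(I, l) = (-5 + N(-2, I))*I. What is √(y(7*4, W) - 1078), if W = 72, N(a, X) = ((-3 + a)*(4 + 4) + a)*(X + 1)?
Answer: 29*I*√42 ≈ 187.94*I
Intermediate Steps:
N(a, X) = (1 + X)*(-24 + 9*a) (N(a, X) = ((-3 + a)*8 + a)*(1 + X) = ((-24 + 8*a) + a)*(1 + X) = (-24 + 9*a)*(1 + X) = (1 + X)*(-24 + 9*a))
y(I, l) = I*(-47 - 42*I) (y(I, l) = (-5 + (-24 - 24*I + 9*(-2) + 9*I*(-2)))*I = (-5 + (-24 - 24*I - 18 - 18*I))*I = (-5 + (-42 - 42*I))*I = (-47 - 42*I)*I = I*(-47 - 42*I))
√(y(7*4, W) - 1078) = √(-7*4*(47 + 42*(7*4)) - 1078) = √(-1*28*(47 + 42*28) - 1078) = √(-1*28*(47 + 1176) - 1078) = √(-1*28*1223 - 1078) = √(-34244 - 1078) = √(-35322) = 29*I*√42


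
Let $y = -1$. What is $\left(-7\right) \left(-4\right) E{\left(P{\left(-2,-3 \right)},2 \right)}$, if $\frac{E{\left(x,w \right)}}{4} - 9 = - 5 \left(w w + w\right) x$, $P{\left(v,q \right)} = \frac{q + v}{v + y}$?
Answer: $-4592$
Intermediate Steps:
$P{\left(v,q \right)} = \frac{q + v}{-1 + v}$ ($P{\left(v,q \right)} = \frac{q + v}{v - 1} = \frac{q + v}{-1 + v}$)
$E{\left(x,w \right)} = 36 + 4 x \left(- 5 w - 5 w^{2}\right)$ ($E{\left(x,w \right)} = 36 + 4 - 5 \left(w w + w\right) x = 36 + 4 - 5 \left(w^{2} + w\right) x = 36 + 4 - 5 \left(w + w^{2}\right) x = 36 + 4 \left(- 5 w - 5 w^{2}\right) x = 36 + 4 x \left(- 5 w - 5 w^{2}\right)$)
$\left(-7\right) \left(-4\right) E{\left(P{\left(-2,-3 \right)},2 \right)} = \left(-7\right) \left(-4\right) \left(36 - 40 \frac{-3 - 2}{-1 - 2} - 20 \frac{-3 - 2}{-1 - 2} \cdot 2^{2}\right) = 28 \left(36 - 40 \frac{1}{-3} \left(-5\right) - 20 \frac{1}{-3} \left(-5\right) 4\right) = 28 \left(36 - 40 \left(\left(- \frac{1}{3}\right) \left(-5\right)\right) - 20 \left(\left(- \frac{1}{3}\right) \left(-5\right)\right) 4\right) = 28 \left(36 - 40 \cdot \frac{5}{3} - \frac{100}{3} \cdot 4\right) = 28 \left(36 - \frac{200}{3} - \frac{400}{3}\right) = 28 \left(-164\right) = -4592$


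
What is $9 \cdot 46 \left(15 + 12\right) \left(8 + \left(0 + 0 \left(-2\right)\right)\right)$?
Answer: $89424$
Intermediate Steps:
$9 \cdot 46 \left(15 + 12\right) \left(8 + \left(0 + 0 \left(-2\right)\right)\right) = 414 \cdot 27 \left(8 + \left(0 + 0\right)\right) = 414 \cdot 27 \left(8 + 0\right) = 414 \cdot 27 \cdot 8 = 414 \cdot 216 = 89424$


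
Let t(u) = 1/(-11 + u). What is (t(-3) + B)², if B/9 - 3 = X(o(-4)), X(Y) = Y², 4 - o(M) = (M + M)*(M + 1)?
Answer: 2578303729/196 ≈ 1.3155e+7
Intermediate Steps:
o(M) = 4 - 2*M*(1 + M) (o(M) = 4 - (M + M)*(M + 1) = 4 - 2*M*(1 + M))
B = 3627 (B = 27 + 9*(4 - 2*(-4) - 2*(-4)²)² = 27 + 9*(4 + 8 - 2*16)² = 27 + 9*(4 + 8 - 32)² = 27 + 9*(-20)² = 27 + 9*400 = 27 + 3600 = 3627)
(t(-3) + B)² = (1/(-11 - 3) + 3627)² = (1/(-14) + 3627)² = (-1/14 + 3627)² = (50777/14)² = 2578303729/196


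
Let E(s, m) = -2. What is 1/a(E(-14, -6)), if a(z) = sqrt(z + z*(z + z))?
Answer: sqrt(6)/6 ≈ 0.40825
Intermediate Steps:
a(z) = sqrt(z + 2*z**2) (a(z) = sqrt(z + z*(2*z)) = sqrt(z + 2*z**2))
1/a(E(-14, -6)) = 1/(sqrt(-2*(1 + 2*(-2)))) = 1/(sqrt(-2*(1 - 4))) = 1/(sqrt(-2*(-3))) = 1/(sqrt(6)) = sqrt(6)/6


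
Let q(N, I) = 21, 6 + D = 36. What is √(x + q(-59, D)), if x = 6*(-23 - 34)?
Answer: I*√321 ≈ 17.916*I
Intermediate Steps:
D = 30 (D = -6 + 36 = 30)
x = -342 (x = 6*(-57) = -342)
√(x + q(-59, D)) = √(-342 + 21) = √(-321) = I*√321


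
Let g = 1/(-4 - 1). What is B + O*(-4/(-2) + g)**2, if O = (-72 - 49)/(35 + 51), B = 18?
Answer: 28899/2150 ≈ 13.441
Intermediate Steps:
g = -1/5 (g = 1/(-5) = 1*(-1/5) = -1/5 ≈ -0.20000)
O = -121/86 ≈ -1.4070
B + O*(-4/(-2) + g)**2 = 18 - 121*(-4/(-2) - 1/5)**2/86 = 18 - 121*(-4*(-1/2) - 1/5)**2/86 = 18 - 121*(2 - 1/5)**2/86 = 18 - 121*(9/5)**2/86 = 18 - 121/86*81/25 = 18 - 9801/2150 = 28899/2150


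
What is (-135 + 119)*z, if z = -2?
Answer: 32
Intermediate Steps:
(-135 + 119)*z = (-135 + 119)*(-2) = -16*(-2) = 32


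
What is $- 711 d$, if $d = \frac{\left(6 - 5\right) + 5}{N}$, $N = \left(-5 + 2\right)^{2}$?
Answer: $-474$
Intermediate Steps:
$N = 9$ ($N = \left(-3\right)^{2} = 9$)
$d = \frac{2}{3}$ ($d = \frac{\left(6 - 5\right) + 5}{9} = \left(1 + 5\right) \frac{1}{9} = 6 \cdot \frac{1}{9} = \frac{2}{3} \approx 0.66667$)
$- 711 d = \left(-711\right) \frac{2}{3} = -474$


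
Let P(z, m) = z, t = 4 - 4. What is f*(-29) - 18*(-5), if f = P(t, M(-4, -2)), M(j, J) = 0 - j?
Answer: 90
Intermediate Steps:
M(j, J) = -j
t = 0
f = 0
f*(-29) - 18*(-5) = 0*(-29) - 18*(-5) = 0 + 90 = 90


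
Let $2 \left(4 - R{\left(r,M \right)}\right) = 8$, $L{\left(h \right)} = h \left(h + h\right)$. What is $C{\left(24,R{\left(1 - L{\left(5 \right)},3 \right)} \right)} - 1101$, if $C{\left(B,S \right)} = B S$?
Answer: $-1101$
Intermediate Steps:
$L{\left(h \right)} = 2 h^{2}$ ($L{\left(h \right)} = h 2 h = 2 h^{2}$)
$R{\left(r,M \right)} = 0$ ($R{\left(r,M \right)} = 4 - 4 = 0$)
$C{\left(24,R{\left(1 - L{\left(5 \right)},3 \right)} \right)} - 1101 = 24 \cdot 0 - 1101 = 0 - 1101 = -1101$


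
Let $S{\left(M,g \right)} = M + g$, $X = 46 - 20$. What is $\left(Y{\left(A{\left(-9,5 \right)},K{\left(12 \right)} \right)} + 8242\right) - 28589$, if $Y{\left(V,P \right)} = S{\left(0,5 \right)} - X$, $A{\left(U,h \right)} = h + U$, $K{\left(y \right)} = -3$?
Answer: $-20368$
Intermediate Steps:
$X = 26$ ($X = 46 - 20 = 26$)
$A{\left(U,h \right)} = U + h$
$Y{\left(V,P \right)} = -21$ ($Y{\left(V,P \right)} = \left(0 + 5\right) - 26 = 5 - 26 = -21$)
$\left(Y{\left(A{\left(-9,5 \right)},K{\left(12 \right)} \right)} + 8242\right) - 28589 = \left(-21 + 8242\right) - 28589 = 8221 - 28589 = -20368$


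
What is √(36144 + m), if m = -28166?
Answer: √7978 ≈ 89.320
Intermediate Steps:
√(36144 + m) = √(36144 - 28166) = √7978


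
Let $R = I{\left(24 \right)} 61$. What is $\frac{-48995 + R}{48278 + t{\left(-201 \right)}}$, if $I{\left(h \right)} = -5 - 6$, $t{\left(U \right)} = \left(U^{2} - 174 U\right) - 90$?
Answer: $- \frac{49666}{123563} \approx -0.40195$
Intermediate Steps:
$t{\left(U \right)} = -90 + U^{2} - 174 U$
$I{\left(h \right)} = -11$
$R = -671$ ($R = \left(-11\right) 61 = -671$)
$\frac{-48995 + R}{48278 + t{\left(-201 \right)}} = \frac{-48995 - 671}{48278 - \left(-34884 - 40401\right)} = - \frac{49666}{48278 + \left(-90 + 40401 + 34974\right)} = - \frac{49666}{48278 + 75285} = - \frac{49666}{123563}$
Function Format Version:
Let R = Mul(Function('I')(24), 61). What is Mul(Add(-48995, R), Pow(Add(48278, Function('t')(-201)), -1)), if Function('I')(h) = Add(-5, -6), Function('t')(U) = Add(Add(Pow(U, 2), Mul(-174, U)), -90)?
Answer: Rational(-49666, 123563) ≈ -0.40195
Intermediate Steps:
Function('t')(U) = Add(-90, Pow(U, 2), Mul(-174, U))
Function('I')(h) = -11
R = -671 (R = Mul(-11, 61) = -671)
Mul(Add(-48995, R), Pow(Add(48278, Function('t')(-201)), -1)) = Mul(Add(-48995, -671), Pow(Add(48278, Add(-90, Pow(-201, 2), Mul(-174, -201))), -1)) = Mul(-49666, Pow(Add(48278, Add(-90, 40401, 34974)), -1)) = Mul(-49666, Pow(Add(48278, 75285), -1)) = Mul(-49666, Pow(123563, -1)) = Mul(-49666, Rational(1, 123563)) = Rational(-49666, 123563)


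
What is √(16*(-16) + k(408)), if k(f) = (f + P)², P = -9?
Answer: √158945 ≈ 398.68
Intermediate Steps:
k(f) = (-9 + f)² (k(f) = (f - 9)² = (-9 + f)²)
√(16*(-16) + k(408)) = √(16*(-16) + (-9 + 408)²) = √(-256 + 399²) = √(-256 + 159201) = √158945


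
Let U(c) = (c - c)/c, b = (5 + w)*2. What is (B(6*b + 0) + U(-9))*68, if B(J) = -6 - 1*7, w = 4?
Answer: -884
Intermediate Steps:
b = 18 (b = (5 + 4)*2 = 9*2 = 18)
U(c) = 0 (U(c) = 0/c = 0)
B(J) = -13 (B(J) = -6 - 7 = -13)
(B(6*b + 0) + U(-9))*68 = (-13 + 0)*68 = -13*68 = -884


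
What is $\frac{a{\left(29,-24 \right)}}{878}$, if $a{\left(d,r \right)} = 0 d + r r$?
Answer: $\frac{288}{439} \approx 0.65604$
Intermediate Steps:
$a{\left(d,r \right)} = r^{2}$ ($a{\left(d,r \right)} = 0 + r^{2} = r^{2}$)
$\frac{a{\left(29,-24 \right)}}{878} = \frac{\left(-24\right)^{2}}{878} = 576 \cdot \frac{1}{878} = \frac{288}{439}$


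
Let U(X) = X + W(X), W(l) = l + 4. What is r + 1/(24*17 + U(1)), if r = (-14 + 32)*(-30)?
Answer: -223559/414 ≈ -540.00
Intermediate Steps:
W(l) = 4 + l
U(X) = 4 + 2*X (U(X) = X + (4 + X) = 4 + 2*X)
r = -540 (r = 18*(-30) = -540)
r + 1/(24*17 + U(1)) = -540 + 1/(24*17 + (4 + 2*1)) = -540 + 1/(408 + (4 + 2)) = -540 + 1/(408 + 6) = -540 + 1/414 = -223559/414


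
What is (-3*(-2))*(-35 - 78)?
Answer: -678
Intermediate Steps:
(-3*(-2))*(-35 - 78) = 6*(-113) = -678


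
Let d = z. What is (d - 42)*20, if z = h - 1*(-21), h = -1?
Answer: -440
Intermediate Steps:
z = 20 (z = -1 - 1*(-21) = -1 + 21 = 20)
d = 20
(d - 42)*20 = (20 - 42)*20 = -22*20 = -440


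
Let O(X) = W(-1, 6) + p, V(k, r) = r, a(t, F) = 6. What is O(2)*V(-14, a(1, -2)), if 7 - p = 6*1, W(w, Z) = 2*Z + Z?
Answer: 114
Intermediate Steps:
W(w, Z) = 3*Z
p = 1 (p = 7 - 6 = 1)
O(X) = 19 (O(X) = 3*6 + 1 = 18 + 1 = 19)
O(2)*V(-14, a(1, -2)) = 19*6 = 114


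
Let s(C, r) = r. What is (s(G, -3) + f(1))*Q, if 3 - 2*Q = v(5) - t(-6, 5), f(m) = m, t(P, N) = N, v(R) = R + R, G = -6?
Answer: 2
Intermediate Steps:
v(R) = 2*R
Q = -1 (Q = 3/2 - (2*5 - 1*5)/2 = 3/2 - (10 - 5)/2 = 3/2 - ½*5 = 3/2 - 5/2 = -1)
(s(G, -3) + f(1))*Q = (-3 + 1)*(-1) = -2*(-1) = 2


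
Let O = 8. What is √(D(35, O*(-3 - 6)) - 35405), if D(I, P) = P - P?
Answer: I*√35405 ≈ 188.16*I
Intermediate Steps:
D(I, P) = 0
√(D(35, O*(-3 - 6)) - 35405) = √(0 - 35405) = √(-35405) = I*√35405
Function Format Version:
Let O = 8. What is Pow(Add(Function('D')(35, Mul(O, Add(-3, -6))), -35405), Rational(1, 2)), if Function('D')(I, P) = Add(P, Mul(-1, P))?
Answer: Mul(I, Pow(35405, Rational(1, 2))) ≈ Mul(188.16, I)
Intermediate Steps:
Function('D')(I, P) = 0
Pow(Add(Function('D')(35, Mul(O, Add(-3, -6))), -35405), Rational(1, 2)) = Pow(Add(0, -35405), Rational(1, 2)) = Pow(-35405, Rational(1, 2)) = Mul(I, Pow(35405, Rational(1, 2)))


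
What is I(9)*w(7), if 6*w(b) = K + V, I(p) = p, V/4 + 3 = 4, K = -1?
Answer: 9/2 ≈ 4.5000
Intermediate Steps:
V = 4 (V = -12 + 4*4 = -12 + 16 = 4)
w(b) = ½ (w(b) = (-1 + 4)/6 = (⅙)*3 = ½)
I(9)*w(7) = 9*(½) = 9/2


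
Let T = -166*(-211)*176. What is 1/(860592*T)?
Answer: 1/5305184788992 ≈ 1.8849e-13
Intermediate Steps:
T = 6164576 (T = 35026*176 = 6164576)
1/(860592*T) = 1/(860592*6164576) = (1/860592)*(1/6164576) = 1/5305184788992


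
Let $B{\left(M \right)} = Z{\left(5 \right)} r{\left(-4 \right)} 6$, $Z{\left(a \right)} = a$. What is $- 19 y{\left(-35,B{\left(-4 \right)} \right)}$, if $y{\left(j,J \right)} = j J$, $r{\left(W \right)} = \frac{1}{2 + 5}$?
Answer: $2850$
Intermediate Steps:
$r{\left(W \right)} = \frac{1}{7}$
$B{\left(M \right)} = \frac{30}{7}$ ($B{\left(M \right)} = 5 \cdot \frac{1}{7} \cdot 6 = \frac{5}{7} \cdot 6 = \frac{30}{7}$)
$y{\left(j,J \right)} = J j$
$- 19 y{\left(-35,B{\left(-4 \right)} \right)} = - 19 \cdot \frac{30}{7} \left(-35\right) = \left(-19\right) \left(-150\right) = 2850$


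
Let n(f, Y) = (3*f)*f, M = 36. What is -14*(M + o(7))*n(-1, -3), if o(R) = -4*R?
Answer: -336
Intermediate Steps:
n(f, Y) = 3*f²
-14*(M + o(7))*n(-1, -3) = -14*(36 - 4*7)*3*(-1)² = -14*(36 - 28)*3*1 = -112*3 = -14*24 = -336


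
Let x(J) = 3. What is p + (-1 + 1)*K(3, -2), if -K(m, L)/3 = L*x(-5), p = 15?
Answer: 15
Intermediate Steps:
K(m, L) = -9*L (K(m, L) = -3*L*3 = -9*L)
p + (-1 + 1)*K(3, -2) = 15 + (-1 + 1)*(-9*(-2)) = 15 + 0*18 = 15 + 0 = 15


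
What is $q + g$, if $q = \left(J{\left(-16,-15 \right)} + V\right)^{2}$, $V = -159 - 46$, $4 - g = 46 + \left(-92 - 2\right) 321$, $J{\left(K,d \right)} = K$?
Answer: $78973$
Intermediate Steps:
$g = 30132$ ($g = 4 - \left(46 + \left(-92 - 2\right) 321\right) = 4 - \left(46 - 30174\right) = 4 - -30128 = 4 + 30128 = 30132$)
$V = -205$
$q = 48841$ ($q = \left(-16 - 205\right)^{2} = \left(-221\right)^{2} = 48841$)
$q + g = 48841 + 30132 = 78973$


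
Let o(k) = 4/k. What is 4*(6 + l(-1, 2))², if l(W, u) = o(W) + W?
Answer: 4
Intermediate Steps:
l(W, u) = W + 4/W (l(W, u) = 4/W + W = W + 4/W)
4*(6 + l(-1, 2))² = 4*(6 + (-1 + 4/(-1)))² = 4*(6 + (-1 + 4*(-1)))² = 4*(6 + (-1 - 4))² = 4*(6 - 5)² = 4*1² = 4*1 = 4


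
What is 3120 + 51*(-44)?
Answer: 876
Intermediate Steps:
3120 + 51*(-44) = 3120 - 2244 = 876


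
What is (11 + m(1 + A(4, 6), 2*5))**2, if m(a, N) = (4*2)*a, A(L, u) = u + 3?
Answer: 8281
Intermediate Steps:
A(L, u) = 3 + u
m(a, N) = 8*a
(11 + m(1 + A(4, 6), 2*5))**2 = (11 + 8*(1 + (3 + 6)))**2 = (11 + 8*(1 + 9))**2 = (11 + 8*10)**2 = (11 + 80)**2 = 91**2 = 8281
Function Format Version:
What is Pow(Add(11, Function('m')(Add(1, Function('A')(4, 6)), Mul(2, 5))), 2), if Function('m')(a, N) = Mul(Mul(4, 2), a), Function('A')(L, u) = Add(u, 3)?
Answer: 8281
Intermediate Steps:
Function('A')(L, u) = Add(3, u)
Function('m')(a, N) = Mul(8, a)
Pow(Add(11, Function('m')(Add(1, Function('A')(4, 6)), Mul(2, 5))), 2) = Pow(Add(11, Mul(8, Add(1, Add(3, 6)))), 2) = Pow(Add(11, Mul(8, Add(1, 9))), 2) = Pow(Add(11, Mul(8, 10)), 2) = Pow(Add(11, 80), 2) = Pow(91, 2) = 8281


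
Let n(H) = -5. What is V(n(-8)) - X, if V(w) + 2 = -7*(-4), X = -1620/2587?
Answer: 68882/2587 ≈ 26.626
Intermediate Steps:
X = -1620/2587 (X = -1620*1/2587 = -1620/2587 ≈ -0.62621)
V(w) = 26 (V(w) = -2 - 7*(-4) = -2 + 28 = 26)
V(n(-8)) - X = 26 - 1*(-1620/2587) = 26 + 1620/2587 = 68882/2587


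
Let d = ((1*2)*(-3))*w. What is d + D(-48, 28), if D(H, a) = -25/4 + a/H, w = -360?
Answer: 12919/6 ≈ 2153.2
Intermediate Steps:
D(H, a) = -25/4 + a/H (D(H, a) = -25*¼ + a/H = -25/4 + a/H)
d = 2160 (d = ((1*2)*(-3))*(-360) = (2*(-3))*(-360) = -6*(-360) = 2160)
d + D(-48, 28) = 2160 + (-25/4 + 28/(-48)) = 2160 + (-25/4 + 28*(-1/48)) = 2160 + (-25/4 - 7/12) = 2160 - 41/6 = 12919/6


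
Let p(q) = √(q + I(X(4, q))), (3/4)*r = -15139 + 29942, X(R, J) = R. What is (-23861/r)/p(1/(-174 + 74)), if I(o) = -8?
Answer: 119305*I*√89/2634934 ≈ 0.42715*I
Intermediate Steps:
r = 59212/3 (r = 4*(-15139 + 29942)/3 = (4/3)*14803 = 59212/3 ≈ 19737.)
p(q) = √(-8 + q) (p(q) = √(q - 8) = √(-8 + q))
(-23861/r)/p(1/(-174 + 74)) = (-23861/59212/3)/(√(-8 + 1/(-174 + 74))) = (-23861*3/59212)/(√(-8 + 1/(-100))) = -71583/(59212*√(-8 - 1/100)) = -71583*(-10*I*√89/267)/59212 = -(-119305)*I*√89/2634934 = 119305*I*√89/2634934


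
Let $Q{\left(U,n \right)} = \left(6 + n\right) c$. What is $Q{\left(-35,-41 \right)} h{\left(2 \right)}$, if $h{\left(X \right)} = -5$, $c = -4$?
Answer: $-700$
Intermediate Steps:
$Q{\left(U,n \right)} = -24 - 4 n$ ($Q{\left(U,n \right)} = \left(6 + n\right) \left(-4\right) = -24 - 4 n$)
$Q{\left(-35,-41 \right)} h{\left(2 \right)} = \left(-24 - -164\right) \left(-5\right) = \left(-24 + 164\right) \left(-5\right) = 140 \left(-5\right) = -700$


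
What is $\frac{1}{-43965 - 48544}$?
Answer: $- \frac{1}{92509} \approx -1.081 \cdot 10^{-5}$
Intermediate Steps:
$\frac{1}{-43965 - 48544} = \frac{1}{-92509} = - \frac{1}{92509}$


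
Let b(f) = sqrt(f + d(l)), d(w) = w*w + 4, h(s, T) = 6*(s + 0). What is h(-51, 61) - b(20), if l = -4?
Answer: -306 - 2*sqrt(10) ≈ -312.32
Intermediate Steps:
h(s, T) = 6*s
d(w) = 4 + w**2 (d(w) = w**2 + 4 = 4 + w**2)
b(f) = sqrt(20 + f) (b(f) = sqrt(f + (4 + (-4)**2)) = sqrt(f + (4 + 16)) = sqrt(f + 20) = sqrt(20 + f))
h(-51, 61) - b(20) = 6*(-51) - sqrt(20 + 20) = -306 - sqrt(40) = -306 - 2*sqrt(10)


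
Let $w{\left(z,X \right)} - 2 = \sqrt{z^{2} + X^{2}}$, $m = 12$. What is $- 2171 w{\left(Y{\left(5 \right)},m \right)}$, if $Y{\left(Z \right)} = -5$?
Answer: $-32565$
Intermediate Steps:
$w{\left(z,X \right)} = 2 + \sqrt{X^{2} + z^{2}}$ ($w{\left(z,X \right)} = 2 + \sqrt{z^{2} + X^{2}} = 2 + \sqrt{X^{2} + z^{2}}$)
$- 2171 w{\left(Y{\left(5 \right)},m \right)} = - 2171 \left(2 + \sqrt{12^{2} + \left(-5\right)^{2}}\right) = - 2171 \left(2 + \sqrt{144 + 25}\right) = - 2171 \left(2 + \sqrt{169}\right) = - 2171 \left(2 + 13\right) = \left(-2171\right) 15 = -32565$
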